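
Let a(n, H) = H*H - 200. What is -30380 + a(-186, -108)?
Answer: -18916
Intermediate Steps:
a(n, H) = -200 + H**2 (a(n, H) = H**2 - 200 = -200 + H**2)
-30380 + a(-186, -108) = -30380 + (-200 + (-108)**2) = -30380 + (-200 + 11664) = -30380 + 11464 = -18916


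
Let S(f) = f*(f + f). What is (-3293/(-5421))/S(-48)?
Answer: 3293/24979968 ≈ 0.00013183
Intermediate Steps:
S(f) = 2*f² (S(f) = f*(2*f) = 2*f²)
(-3293/(-5421))/S(-48) = (-3293/(-5421))/((2*(-48)²)) = (-3293*(-1/5421))/((2*2304)) = (3293/5421)/4608 = (3293/5421)*(1/4608) = 3293/24979968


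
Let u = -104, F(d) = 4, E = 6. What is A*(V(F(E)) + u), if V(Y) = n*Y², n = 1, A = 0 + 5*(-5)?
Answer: 2200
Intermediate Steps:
A = -25 (A = 0 - 25 = -25)
V(Y) = Y² (V(Y) = 1*Y² = Y²)
A*(V(F(E)) + u) = -25*(4² - 104) = -25*(16 - 104) = -25*(-88) = 2200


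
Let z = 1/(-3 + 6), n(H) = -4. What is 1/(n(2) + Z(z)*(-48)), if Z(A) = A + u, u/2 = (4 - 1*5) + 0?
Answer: 1/76 ≈ 0.013158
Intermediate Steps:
u = -2 (u = 2*((4 - 1*5) + 0) = 2*((4 - 5) + 0) = 2*(-1 + 0) = 2*(-1) = -2)
z = ⅓ (z = 1/3 = ⅓ ≈ 0.33333)
Z(A) = -2 + A (Z(A) = A - 2 = -2 + A)
1/(n(2) + Z(z)*(-48)) = 1/(-4 + (-2 + ⅓)*(-48)) = 1/(-4 - 5/3*(-48)) = 1/(-4 + 80) = 1/76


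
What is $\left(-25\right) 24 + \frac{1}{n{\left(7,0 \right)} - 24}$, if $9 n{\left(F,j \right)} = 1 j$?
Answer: $- \frac{14401}{24} \approx -600.04$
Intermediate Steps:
$n{\left(F,j \right)} = \frac{j}{9}$ ($n{\left(F,j \right)} = \frac{1 j}{9} = \frac{j}{9}$)
$\left(-25\right) 24 + \frac{1}{n{\left(7,0 \right)} - 24} = \left(-25\right) 24 + \frac{1}{\frac{1}{9} \cdot 0 - 24} = -600 + \frac{1}{0 - 24} = -600 + \frac{1}{-24} = -600 - \frac{1}{24} = - \frac{14401}{24}$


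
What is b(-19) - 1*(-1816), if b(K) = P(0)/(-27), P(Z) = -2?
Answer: 49034/27 ≈ 1816.1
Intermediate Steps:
b(K) = 2/27 (b(K) = -2/(-27) = -2*(-1/27) = 2/27)
b(-19) - 1*(-1816) = 2/27 - 1*(-1816) = 2/27 + 1816 = 49034/27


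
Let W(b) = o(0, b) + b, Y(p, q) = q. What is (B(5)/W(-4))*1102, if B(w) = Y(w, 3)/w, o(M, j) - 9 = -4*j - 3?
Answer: 551/15 ≈ 36.733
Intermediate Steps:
o(M, j) = 6 - 4*j (o(M, j) = 9 + (-4*j - 3) = 9 + (-3 - 4*j) = 6 - 4*j)
W(b) = 6 - 3*b (W(b) = (6 - 4*b) + b = 6 - 3*b)
B(w) = 3/w
(B(5)/W(-4))*1102 = ((3/5)/(6 - 3*(-4)))*1102 = ((3*(1/5))/(6 + 12))*1102 = ((3/5)/18)*1102 = ((3/5)*(1/18))*1102 = (1/30)*1102 = 551/15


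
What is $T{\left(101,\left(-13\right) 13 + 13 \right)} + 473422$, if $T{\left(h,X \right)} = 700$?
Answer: $474122$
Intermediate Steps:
$T{\left(101,\left(-13\right) 13 + 13 \right)} + 473422 = 700 + 473422 = 474122$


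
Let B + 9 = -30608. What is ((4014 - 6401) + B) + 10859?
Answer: -22145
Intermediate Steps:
B = -30617 (B = -9 - 30608 = -30617)
((4014 - 6401) + B) + 10859 = ((4014 - 6401) - 30617) + 10859 = (-2387 - 30617) + 10859 = -33004 + 10859 = -22145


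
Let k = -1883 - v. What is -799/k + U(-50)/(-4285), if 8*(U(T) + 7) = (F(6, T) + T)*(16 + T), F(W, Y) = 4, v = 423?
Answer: 1494517/4940605 ≈ 0.30250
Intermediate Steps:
k = -2306 (k = -1883 - 1*423 = -1883 - 423 = -2306)
U(T) = -7 + (4 + T)*(16 + T)/8 (U(T) = -7 + ((4 + T)*(16 + T))/8 = -7 + (4 + T)*(16 + T)/8)
-799/k + U(-50)/(-4285) = -799/(-2306) + (1 + (⅛)*(-50)² + (5/2)*(-50))/(-4285) = -799*(-1/2306) + (1 + (⅛)*2500 - 125)*(-1/4285) = 799/2306 + (1 + 625/2 - 125)*(-1/4285) = 799/2306 + (377/2)*(-1/4285) = 799/2306 - 377/8570 = 1494517/4940605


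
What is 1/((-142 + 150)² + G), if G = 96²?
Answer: 1/9280 ≈ 0.00010776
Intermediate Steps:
G = 9216
1/((-142 + 150)² + G) = 1/((-142 + 150)² + 9216) = 1/(8² + 9216) = 1/(64 + 9216) = 1/9280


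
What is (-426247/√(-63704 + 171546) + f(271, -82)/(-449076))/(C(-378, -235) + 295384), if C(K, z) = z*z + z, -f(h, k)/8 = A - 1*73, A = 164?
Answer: 91/19668069303 - 426247*√107842/37785032908 ≈ -0.0037045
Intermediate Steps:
f(h, k) = -728 (f(h, k) = -8*(164 - 1*73) = -8*(164 - 73) = -8*91 = -728)
C(K, z) = z + z² (C(K, z) = z² + z = z + z²)
(-426247/√(-63704 + 171546) + f(271, -82)/(-449076))/(C(-378, -235) + 295384) = (-426247/√(-63704 + 171546) - 728/(-449076))/(-235*(1 - 235) + 295384) = (-426247*√107842/107842 - 728*(-1/449076))/(-235*(-234) + 295384) = (-426247*√107842/107842 + 182/112269)/(54990 + 295384) = (-426247*√107842/107842 + 182/112269)/350374 = (182/112269 - 426247*√107842/107842)*(1/350374) = 91/19668069303 - 426247*√107842/37785032908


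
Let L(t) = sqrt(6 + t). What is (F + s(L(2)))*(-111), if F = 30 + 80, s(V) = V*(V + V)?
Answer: -13986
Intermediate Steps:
s(V) = 2*V**2 (s(V) = V*(2*V) = 2*V**2)
F = 110
(F + s(L(2)))*(-111) = (110 + 2*(sqrt(6 + 2))**2)*(-111) = (110 + 2*(sqrt(8))**2)*(-111) = (110 + 2*(2*sqrt(2))**2)*(-111) = (110 + 2*8)*(-111) = (110 + 16)*(-111) = 126*(-111) = -13986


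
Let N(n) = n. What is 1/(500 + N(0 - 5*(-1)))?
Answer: 1/505 ≈ 0.0019802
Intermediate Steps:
1/(500 + N(0 - 5*(-1))) = 1/(500 + (0 - 5*(-1))) = 1/(500 + (0 + 5)) = 1/(500 + 5) = 1/505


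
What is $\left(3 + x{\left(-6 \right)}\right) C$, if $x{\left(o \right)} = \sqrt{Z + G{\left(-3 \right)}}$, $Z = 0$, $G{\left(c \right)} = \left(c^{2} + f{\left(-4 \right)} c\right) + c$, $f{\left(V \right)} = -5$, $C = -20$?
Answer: $-60 - 20 \sqrt{21} \approx -151.65$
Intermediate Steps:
$G{\left(c \right)} = c^{2} - 4 c$ ($G{\left(c \right)} = \left(c^{2} - 5 c\right) + c = c^{2} - 4 c$)
$x{\left(o \right)} = \sqrt{21}$ ($x{\left(o \right)} = \sqrt{0 - 3 \left(-4 - 3\right)} = \sqrt{0 - -21} = \sqrt{0 + 21} = \sqrt{21}$)
$\left(3 + x{\left(-6 \right)}\right) C = \left(3 + \sqrt{21}\right) \left(-20\right) = -60 - 20 \sqrt{21}$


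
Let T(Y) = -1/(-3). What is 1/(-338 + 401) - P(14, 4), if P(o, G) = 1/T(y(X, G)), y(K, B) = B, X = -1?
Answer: -188/63 ≈ -2.9841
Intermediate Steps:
T(Y) = 1/3 (T(Y) = -1*(-1/3) = 1/3)
P(o, G) = 3 (P(o, G) = 1/(1/3) = 3)
1/(-338 + 401) - P(14, 4) = 1/(-338 + 401) - 1*3 = 1/63 - 3 = -188/63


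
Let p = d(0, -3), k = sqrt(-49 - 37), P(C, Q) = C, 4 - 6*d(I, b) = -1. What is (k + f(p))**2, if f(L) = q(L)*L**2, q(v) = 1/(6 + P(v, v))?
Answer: -5203751/60516 + 25*I*sqrt(86)/123 ≈ -85.99 + 1.8849*I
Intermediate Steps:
d(I, b) = 5/6 (d(I, b) = 2/3 - 1/6*(-1) = 2/3 + 1/6 = 5/6)
k = I*sqrt(86) (k = sqrt(-86) = I*sqrt(86) ≈ 9.2736*I)
q(v) = 1/(6 + v)
p = 5/6 ≈ 0.83333
f(L) = L**2/(6 + L)
(k + f(p))**2 = (I*sqrt(86) + (5/6)**2/(6 + 5/6))**2 = (I*sqrt(86) + 25/(36*(41/6)))**2 = (I*sqrt(86) + (25/36)*(6/41))**2 = (I*sqrt(86) + 25/246)**2 = (25/246 + I*sqrt(86))**2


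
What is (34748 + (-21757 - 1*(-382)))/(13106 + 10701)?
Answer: 13373/23807 ≈ 0.56173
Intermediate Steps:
(34748 + (-21757 - 1*(-382)))/(13106 + 10701) = (34748 + (-21757 + 382))/23807 = (34748 - 21375)*(1/23807) = 13373*(1/23807) = 13373/23807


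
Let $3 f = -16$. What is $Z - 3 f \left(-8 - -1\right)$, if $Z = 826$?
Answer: $714$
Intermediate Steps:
$f = - \frac{16}{3}$ ($f = \frac{1}{3} \left(-16\right) = - \frac{16}{3} \approx -5.3333$)
$Z - 3 f \left(-8 - -1\right) = 826 - 3 \left(- \frac{16}{3}\right) \left(-8 - -1\right) = 826 - - 16 \left(-8 + 1\right) = 826 - \left(-16\right) \left(-7\right) = 826 - 112 = 714$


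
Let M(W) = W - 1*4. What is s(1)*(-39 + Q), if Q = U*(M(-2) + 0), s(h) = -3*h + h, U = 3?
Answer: 114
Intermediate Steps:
M(W) = -4 + W (M(W) = W - 4 = -4 + W)
s(h) = -2*h
Q = -18 (Q = 3*((-4 - 2) + 0) = 3*(-6 + 0) = 3*(-6) = -18)
s(1)*(-39 + Q) = (-2*1)*(-39 - 18) = -2*(-57) = 114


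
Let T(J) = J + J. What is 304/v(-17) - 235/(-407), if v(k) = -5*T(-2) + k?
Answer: 124433/1221 ≈ 101.91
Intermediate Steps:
T(J) = 2*J
v(k) = 20 + k (v(k) = -10*(-2) + k = -5*(-4) + k = 20 + k)
304/v(-17) - 235/(-407) = 304/(20 - 17) - 235/(-407) = 304/3 - 235*(-1/407) = 304*(1/3) + 235/407 = 304/3 + 235/407 = 124433/1221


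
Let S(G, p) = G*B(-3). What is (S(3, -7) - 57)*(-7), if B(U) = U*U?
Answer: 210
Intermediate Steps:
B(U) = U**2
S(G, p) = 9*G (S(G, p) = G*(-3)**2 = G*9 = 9*G)
(S(3, -7) - 57)*(-7) = (9*3 - 57)*(-7) = (27 - 57)*(-7) = -30*(-7) = 210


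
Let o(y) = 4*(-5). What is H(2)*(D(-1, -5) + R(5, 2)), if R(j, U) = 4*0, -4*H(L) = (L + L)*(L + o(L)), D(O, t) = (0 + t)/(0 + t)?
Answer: 18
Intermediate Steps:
D(O, t) = 1 (D(O, t) = t/t = 1)
o(y) = -20
H(L) = -L*(-20 + L)/2 (H(L) = -(L + L)*(L - 20)/4 = -2*L*(-20 + L)/4 = -L*(-20 + L)/2)
R(j, U) = 0
H(2)*(D(-1, -5) + R(5, 2)) = ((½)*2*(20 - 1*2))*(1 + 0) = ((½)*2*(20 - 2))*1 = ((½)*2*18)*1 = 18*1 = 18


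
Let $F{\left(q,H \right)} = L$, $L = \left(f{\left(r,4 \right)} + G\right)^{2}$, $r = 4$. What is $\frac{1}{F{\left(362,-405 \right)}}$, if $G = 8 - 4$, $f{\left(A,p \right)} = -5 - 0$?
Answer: $1$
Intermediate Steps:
$f{\left(A,p \right)} = -5$ ($f{\left(A,p \right)} = -5 + 0 = -5$)
$G = 4$
$L = 1$ ($L = \left(-5 + 4\right)^{2} = \left(-1\right)^{2} = 1$)
$F{\left(q,H \right)} = 1$
$\frac{1}{F{\left(362,-405 \right)}} = 1^{-1} = 1$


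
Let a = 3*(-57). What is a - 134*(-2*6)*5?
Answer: 7869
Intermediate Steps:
a = -171
a - 134*(-2*6)*5 = -171 - 134*(-2*6)*5 = -171 - (-1608)*5 = -171 - 134*(-60) = -171 + 8040 = 7869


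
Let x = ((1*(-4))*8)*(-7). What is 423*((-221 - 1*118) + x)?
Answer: -48645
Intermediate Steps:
x = 224 (x = -4*8*(-7) = -32*(-7) = 224)
423*((-221 - 1*118) + x) = 423*((-221 - 1*118) + 224) = 423*((-221 - 118) + 224) = 423*(-339 + 224) = 423*(-115) = -48645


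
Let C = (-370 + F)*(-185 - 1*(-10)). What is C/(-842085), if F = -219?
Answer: -20615/168417 ≈ -0.12240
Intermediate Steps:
C = 103075 (C = (-370 - 219)*(-185 - 1*(-10)) = -589*(-185 + 10) = -589*(-175) = 103075)
C/(-842085) = 103075/(-842085) = 103075*(-1/842085) = -20615/168417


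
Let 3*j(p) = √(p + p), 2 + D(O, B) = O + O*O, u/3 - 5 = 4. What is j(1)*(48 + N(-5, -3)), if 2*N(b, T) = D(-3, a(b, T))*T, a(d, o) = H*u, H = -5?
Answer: 14*√2 ≈ 19.799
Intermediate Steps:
u = 27 (u = 15 + 3*4 = 15 + 12 = 27)
a(d, o) = -135 (a(d, o) = -5*27 = -135)
D(O, B) = -2 + O + O² (D(O, B) = -2 + (O + O*O) = -2 + (O + O²) = -2 + O + O²)
j(p) = √2*√p/3 (j(p) = √(p + p)/3 = √(2*p)/3 = (√2*√p)/3 = √2*√p/3)
N(b, T) = 2*T (N(b, T) = ((-2 - 3 + (-3)²)*T)/2 = ((-2 - 3 + 9)*T)/2 = (4*T)/2 = 2*T)
j(1)*(48 + N(-5, -3)) = (√2*√1/3)*(48 + 2*(-3)) = ((⅓)*√2*1)*(48 - 6) = (√2/3)*42 = 14*√2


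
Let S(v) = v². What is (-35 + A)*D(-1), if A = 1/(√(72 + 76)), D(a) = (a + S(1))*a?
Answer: 0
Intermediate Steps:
D(a) = a*(1 + a) (D(a) = (a + 1²)*a = (a + 1)*a = (1 + a)*a = a*(1 + a))
A = √37/74 (A = 1/(√148) = 1/(2*√37) = √37/74 ≈ 0.082199)
(-35 + A)*D(-1) = (-35 + √37/74)*(-(1 - 1)) = (-35 + √37/74)*(-1*0) = (-35 + √37/74)*0 = 0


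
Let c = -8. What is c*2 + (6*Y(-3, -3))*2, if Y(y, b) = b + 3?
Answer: -16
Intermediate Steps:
Y(y, b) = 3 + b
c*2 + (6*Y(-3, -3))*2 = -8*2 + (6*(3 - 3))*2 = -16 + (6*0)*2 = -16 + 0*2 = -16 + 0 = -16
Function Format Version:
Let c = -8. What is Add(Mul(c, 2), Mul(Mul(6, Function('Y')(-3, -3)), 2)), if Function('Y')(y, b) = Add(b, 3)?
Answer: -16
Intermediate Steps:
Function('Y')(y, b) = Add(3, b)
Add(Mul(c, 2), Mul(Mul(6, Function('Y')(-3, -3)), 2)) = Add(Mul(-8, 2), Mul(Mul(6, Add(3, -3)), 2)) = Add(-16, Mul(Mul(6, 0), 2)) = Add(-16, Mul(0, 2)) = Add(-16, 0) = -16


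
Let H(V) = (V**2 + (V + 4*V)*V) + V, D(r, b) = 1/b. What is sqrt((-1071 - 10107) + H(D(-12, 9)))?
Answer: I*sqrt(905403)/9 ≈ 105.73*I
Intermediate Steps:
H(V) = V + 6*V**2 (H(V) = (V**2 + (5*V)*V) + V = (V**2 + 5*V**2) + V = 6*V**2 + V = V + 6*V**2)
sqrt((-1071 - 10107) + H(D(-12, 9))) = sqrt((-1071 - 10107) + (1 + 6/9)/9) = sqrt(-11178 + (1 + 6*(1/9))/9) = sqrt(-11178 + (1 + 2/3)/9) = sqrt(-11178 + (1/9)*(5/3)) = sqrt(-11178 + 5/27) = sqrt(-301801/27) = I*sqrt(905403)/9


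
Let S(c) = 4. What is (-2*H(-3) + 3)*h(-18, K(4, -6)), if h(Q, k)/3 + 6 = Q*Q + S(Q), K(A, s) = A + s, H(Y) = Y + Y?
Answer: 14490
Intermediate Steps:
H(Y) = 2*Y
h(Q, k) = -6 + 3*Q**2 (h(Q, k) = -18 + 3*(Q*Q + 4) = -18 + 3*(Q**2 + 4) = -18 + 3*(4 + Q**2) = -18 + (12 + 3*Q**2) = -6 + 3*Q**2)
(-2*H(-3) + 3)*h(-18, K(4, -6)) = (-4*(-3) + 3)*(-6 + 3*(-18)**2) = (-2*(-6) + 3)*(-6 + 3*324) = (12 + 3)*(-6 + 972) = 15*966 = 14490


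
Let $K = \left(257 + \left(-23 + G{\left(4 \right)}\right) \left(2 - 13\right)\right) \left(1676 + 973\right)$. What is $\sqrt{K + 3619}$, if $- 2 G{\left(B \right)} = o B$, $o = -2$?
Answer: $\sqrt{1238053} \approx 1112.7$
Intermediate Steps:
$G{\left(B \right)} = B$ ($G{\left(B \right)} = - \frac{\left(-2\right) B}{2} = B$)
$K = 1234434$ ($K = \left(257 + \left(-23 + 4\right) \left(2 - 13\right)\right) \left(1676 + 973\right) = \left(257 - 19 \left(2 - 13\right)\right) 2649 = \left(257 - -209\right) 2649 = \left(257 + 209\right) 2649 = 466 \cdot 2649 = 1234434$)
$\sqrt{K + 3619} = \sqrt{1234434 + 3619} = \sqrt{1238053}$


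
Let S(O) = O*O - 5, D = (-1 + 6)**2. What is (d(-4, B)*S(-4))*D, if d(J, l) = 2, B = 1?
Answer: 550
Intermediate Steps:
D = 25 (D = 5**2 = 25)
S(O) = -5 + O**2 (S(O) = O**2 - 5 = -5 + O**2)
(d(-4, B)*S(-4))*D = (2*(-5 + (-4)**2))*25 = (2*(-5 + 16))*25 = (2*11)*25 = 22*25 = 550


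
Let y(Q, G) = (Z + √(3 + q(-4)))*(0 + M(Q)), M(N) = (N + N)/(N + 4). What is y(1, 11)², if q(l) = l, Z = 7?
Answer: 192/25 + 56*I/25 ≈ 7.68 + 2.24*I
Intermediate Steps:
M(N) = 2*N/(4 + N) (M(N) = (2*N)/(4 + N) = 2*N/(4 + N))
y(Q, G) = 2*Q*(7 + I)/(4 + Q) (y(Q, G) = (7 + √(3 - 4))*(0 + 2*Q/(4 + Q)) = (7 + √(-1))*(2*Q/(4 + Q)) = (7 + I)*(2*Q/(4 + Q)) = 2*Q*(7 + I)/(4 + Q))
y(1, 11)² = (2*1*(7 + I)/(4 + 1))² = (2*1*(7 + I)/5)² = (2*1*(⅕)*(7 + I))² = (14/5 + 2*I/5)²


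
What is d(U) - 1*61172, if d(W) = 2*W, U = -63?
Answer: -61298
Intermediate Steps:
d(U) - 1*61172 = 2*(-63) - 1*61172 = -126 - 61172 = -61298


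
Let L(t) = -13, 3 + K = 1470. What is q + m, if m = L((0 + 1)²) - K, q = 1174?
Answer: -306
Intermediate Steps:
K = 1467 (K = -3 + 1470 = 1467)
m = -1480 (m = -13 - 1*1467 = -13 - 1467 = -1480)
q + m = 1174 - 1480 = -306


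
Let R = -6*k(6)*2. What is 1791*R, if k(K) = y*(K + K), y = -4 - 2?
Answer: 1547424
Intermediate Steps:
y = -6
k(K) = -12*K (k(K) = -6*(K + K) = -12*K)
R = 864 (R = -(-72)*6*2 = -6*(-72)*2 = 432*2 = 864)
1791*R = 1791*864 = 1547424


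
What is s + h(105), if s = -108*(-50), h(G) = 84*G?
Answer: 14220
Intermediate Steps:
s = 5400
s + h(105) = 5400 + 84*105 = 5400 + 8820 = 14220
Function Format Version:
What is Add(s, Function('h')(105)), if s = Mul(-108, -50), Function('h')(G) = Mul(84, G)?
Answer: 14220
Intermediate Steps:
s = 5400
Add(s, Function('h')(105)) = Add(5400, Mul(84, 105)) = Add(5400, 8820) = 14220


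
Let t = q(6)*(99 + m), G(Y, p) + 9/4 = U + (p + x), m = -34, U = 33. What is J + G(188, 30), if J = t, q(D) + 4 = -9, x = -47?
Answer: -3325/4 ≈ -831.25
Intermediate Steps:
q(D) = -13 (q(D) = -4 - 9 = -13)
G(Y, p) = -65/4 + p (G(Y, p) = -9/4 + (33 + (p - 47)) = -9/4 + (33 + (-47 + p)) = -9/4 + (-14 + p) = -65/4 + p)
t = -845 (t = -13*(99 - 34) = -13*65 = -845)
J = -845
J + G(188, 30) = -845 + (-65/4 + 30) = -845 + 55/4 = -3325/4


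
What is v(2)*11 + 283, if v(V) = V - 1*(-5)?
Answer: 360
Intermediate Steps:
v(V) = 5 + V (v(V) = V + 5 = 5 + V)
v(2)*11 + 283 = (5 + 2)*11 + 283 = 7*11 + 283 = 77 + 283 = 360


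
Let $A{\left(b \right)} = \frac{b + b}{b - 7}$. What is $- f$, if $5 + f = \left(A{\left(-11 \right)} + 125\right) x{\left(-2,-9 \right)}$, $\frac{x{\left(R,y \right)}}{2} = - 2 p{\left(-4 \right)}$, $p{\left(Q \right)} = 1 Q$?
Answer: $- \frac{18131}{9} \approx -2014.6$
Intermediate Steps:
$p{\left(Q \right)} = Q$
$A{\left(b \right)} = \frac{2 b}{-7 + b}$
$x{\left(R,y \right)} = 16$ ($x{\left(R,y \right)} = 2 \left(\left(-2\right) \left(-4\right)\right) = 2 \cdot 8 = 16$)
$f = \frac{18131}{9}$ ($f = -5 + \left(2 \left(-11\right) \frac{1}{-7 - 11} + 125\right) 16 = -5 + \left(2 \left(-11\right) \frac{1}{-18} + 125\right) 16 = -5 + \left(2 \left(-11\right) \left(- \frac{1}{18}\right) + 125\right) 16 = -5 + \left(\frac{11}{9} + 125\right) 16 = -5 + \frac{1136}{9} \cdot 16 = -5 + \frac{18176}{9} = \frac{18131}{9} \approx 2014.6$)
$- f = \left(-1\right) \frac{18131}{9} = - \frac{18131}{9}$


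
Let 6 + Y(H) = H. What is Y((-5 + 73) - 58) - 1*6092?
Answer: -6088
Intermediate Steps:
Y(H) = -6 + H
Y((-5 + 73) - 58) - 1*6092 = (-6 + ((-5 + 73) - 58)) - 1*6092 = (-6 + (68 - 58)) - 6092 = (-6 + 10) - 6092 = 4 - 6092 = -6088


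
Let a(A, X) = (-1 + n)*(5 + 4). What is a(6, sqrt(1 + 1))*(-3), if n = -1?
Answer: 54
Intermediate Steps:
a(A, X) = -18 (a(A, X) = (-1 - 1)*(5 + 4) = -2*9 = -18)
a(6, sqrt(1 + 1))*(-3) = -18*(-3) = 54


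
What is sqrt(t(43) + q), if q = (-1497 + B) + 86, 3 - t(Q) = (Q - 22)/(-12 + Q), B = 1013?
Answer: I*sqrt(380246)/31 ≈ 19.892*I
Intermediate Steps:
t(Q) = 3 - (-22 + Q)/(-12 + Q) (t(Q) = 3 - (Q - 22)/(-12 + Q) = 3 - (-22 + Q)/(-12 + Q))
q = -398 (q = (-1497 + 1013) + 86 = -484 + 86 = -398)
sqrt(t(43) + q) = sqrt(2*(-7 + 43)/(-12 + 43) - 398) = sqrt(2*36/31 - 398) = sqrt(2*(1/31)*36 - 398) = sqrt(72/31 - 398) = sqrt(-12266/31) = I*sqrt(380246)/31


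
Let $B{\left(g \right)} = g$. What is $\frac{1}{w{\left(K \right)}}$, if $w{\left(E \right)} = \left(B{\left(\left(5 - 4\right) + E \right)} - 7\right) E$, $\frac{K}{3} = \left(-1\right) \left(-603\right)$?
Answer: $\frac{1}{3261627} \approx 3.066 \cdot 10^{-7}$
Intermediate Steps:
$K = 1809$ ($K = 3 \left(\left(-1\right) \left(-603\right)\right) = 3 \cdot 603 = 1809$)
$w{\left(E \right)} = E \left(-6 + E\right)$ ($w{\left(E \right)} = \left(\left(\left(5 - 4\right) + E\right) - 7\right) E = \left(\left(1 + E\right) - 7\right) E = \left(-6 + E\right) E = E \left(-6 + E\right)$)
$\frac{1}{w{\left(K \right)}} = \frac{1}{1809 \left(-6 + 1809\right)} = \frac{1}{1809 \cdot 1803} = \frac{1}{3261627}$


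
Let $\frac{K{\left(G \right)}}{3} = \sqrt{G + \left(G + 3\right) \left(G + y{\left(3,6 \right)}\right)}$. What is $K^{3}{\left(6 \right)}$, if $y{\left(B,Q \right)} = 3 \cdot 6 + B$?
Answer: $6723 \sqrt{249} \approx 1.0609 \cdot 10^{5}$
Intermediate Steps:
$y{\left(B,Q \right)} = 18 + B$
$K{\left(G \right)} = 3 \sqrt{G + \left(3 + G\right) \left(21 + G\right)}$ ($K{\left(G \right)} = 3 \sqrt{G + \left(G + 3\right) \left(G + \left(18 + 3\right)\right)} = 3 \sqrt{G + \left(3 + G\right) \left(G + 21\right)} = 3 \sqrt{G + \left(3 + G\right) \left(21 + G\right)}$)
$K^{3}{\left(6 \right)} = \left(3 \sqrt{63 + 6^{2} + 25 \cdot 6}\right)^{3} = \left(3 \sqrt{63 + 36 + 150}\right)^{3} = \left(3 \sqrt{249}\right)^{3} = 6723 \sqrt{249}$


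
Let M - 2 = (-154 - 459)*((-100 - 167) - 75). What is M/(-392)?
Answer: -26206/49 ≈ -534.82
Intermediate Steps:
M = 209648 (M = 2 + (-154 - 459)*((-100 - 167) - 75) = 2 - 613*(-267 - 75) = 2 - 613*(-342) = 2 + 209646 = 209648)
M/(-392) = 209648/(-392) = 209648*(-1/392) = -26206/49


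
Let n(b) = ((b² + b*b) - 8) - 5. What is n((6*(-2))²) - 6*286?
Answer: 39743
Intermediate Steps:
n(b) = -13 + 2*b² (n(b) = ((b² + b²) - 8) - 5 = (2*b² - 8) - 5 = (-8 + 2*b²) - 5 = -13 + 2*b²)
n((6*(-2))²) - 6*286 = (-13 + 2*((6*(-2))²)²) - 6*286 = (-13 + 2*((-12)²)²) - 1716 = (-13 + 2*144²) - 1716 = (-13 + 2*20736) - 1716 = (-13 + 41472) - 1716 = 41459 - 1716 = 39743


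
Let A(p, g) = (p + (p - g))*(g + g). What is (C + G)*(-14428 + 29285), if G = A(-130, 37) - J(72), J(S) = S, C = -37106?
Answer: -878880692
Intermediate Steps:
A(p, g) = 2*g*(-g + 2*p) (A(p, g) = (-g + 2*p)*(2*g) = 2*g*(-g + 2*p))
G = -22050 (G = 2*37*(-1*37 + 2*(-130)) - 1*72 = 2*37*(-37 - 260) - 72 = 2*37*(-297) - 72 = -21978 - 72 = -22050)
(C + G)*(-14428 + 29285) = (-37106 - 22050)*(-14428 + 29285) = -59156*14857 = -878880692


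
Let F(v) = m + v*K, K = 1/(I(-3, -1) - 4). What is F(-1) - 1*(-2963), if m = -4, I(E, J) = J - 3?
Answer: 23673/8 ≈ 2959.1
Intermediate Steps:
I(E, J) = -3 + J
K = -⅛ (K = 1/((-3 - 1) - 4) = 1/(-4 - 4) = 1/(-8) = -⅛ ≈ -0.12500)
F(v) = -4 - v/8 (F(v) = -4 + v*(-⅛) = -4 - v/8)
F(-1) - 1*(-2963) = (-4 - ⅛*(-1)) - 1*(-2963) = (-4 + ⅛) + 2963 = -31/8 + 2963 = 23673/8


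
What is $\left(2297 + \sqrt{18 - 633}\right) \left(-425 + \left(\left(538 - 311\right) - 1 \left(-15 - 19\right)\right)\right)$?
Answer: $-376708 - 164 i \sqrt{615} \approx -3.7671 \cdot 10^{5} - 4067.1 i$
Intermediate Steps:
$\left(2297 + \sqrt{18 - 633}\right) \left(-425 + \left(\left(538 - 311\right) - 1 \left(-15 - 19\right)\right)\right) = \left(2297 + \sqrt{-615}\right) \left(-425 + \left(227 - 1 \left(-34\right)\right)\right) = \left(2297 + i \sqrt{615}\right) \left(-425 + \left(227 - -34\right)\right) = \left(2297 + i \sqrt{615}\right) \left(-425 + \left(227 + 34\right)\right) = \left(2297 + i \sqrt{615}\right) \left(-425 + 261\right) = \left(2297 + i \sqrt{615}\right) \left(-164\right) = -376708 - 164 i \sqrt{615}$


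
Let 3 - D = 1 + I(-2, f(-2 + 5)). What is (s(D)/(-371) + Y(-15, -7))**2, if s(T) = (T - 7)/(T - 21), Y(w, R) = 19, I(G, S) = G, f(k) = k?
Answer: 14359228900/39778249 ≈ 360.98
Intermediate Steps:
D = 4 (D = 3 - (1 - 2) = 3 - 1*(-1) = 3 + 1 = 4)
s(T) = (-7 + T)/(-21 + T)
(s(D)/(-371) + Y(-15, -7))**2 = (((-7 + 4)/(-21 + 4))/(-371) + 19)**2 = ((-3/(-17))*(-1/371) + 19)**2 = (-1/17*(-3)*(-1/371) + 19)**2 = ((3/17)*(-1/371) + 19)**2 = (-3/6307 + 19)**2 = (119830/6307)**2 = 14359228900/39778249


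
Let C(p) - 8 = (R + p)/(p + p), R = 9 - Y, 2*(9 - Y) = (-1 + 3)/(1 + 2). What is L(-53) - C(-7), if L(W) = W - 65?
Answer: -2656/21 ≈ -126.48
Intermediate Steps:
L(W) = -65 + W
Y = 26/3 (Y = 9 - (-1 + 3)/(2*(1 + 2)) = 9 - 1/3 = 26/3 ≈ 8.6667)
R = 1/3 (R = 9 - 1*26/3 = 9 - 26/3 = 1/3 ≈ 0.33333)
C(p) = 8 + (1/3 + p)/(2*p) (C(p) = 8 + (1/3 + p)/(p + p) = 8 + (1/3 + p)/((2*p)) = 8 + (1/3 + p)*(1/(2*p)) = 8 + (1/3 + p)/(2*p))
L(-53) - C(-7) = (-65 - 53) - (1 + 51*(-7))/(6*(-7)) = -118 - (-1)*(1 - 357)/(6*7) = -118 - (-1)*(-356)/(6*7) = -118 - 1*178/21 = -118 - 178/21 = -2656/21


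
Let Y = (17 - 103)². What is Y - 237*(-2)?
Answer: 7870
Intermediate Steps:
Y = 7396 (Y = (-86)² = 7396)
Y - 237*(-2) = 7396 - 237*(-2) = 7396 - 1*(-474) = 7396 + 474 = 7870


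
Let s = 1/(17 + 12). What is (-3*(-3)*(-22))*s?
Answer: -198/29 ≈ -6.8276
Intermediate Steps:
s = 1/29 ≈ 0.034483
(-3*(-3)*(-22))*s = (-3*(-3)*(-22))*(1/29) = (9*(-22))*(1/29) = -198*1/29 = -198/29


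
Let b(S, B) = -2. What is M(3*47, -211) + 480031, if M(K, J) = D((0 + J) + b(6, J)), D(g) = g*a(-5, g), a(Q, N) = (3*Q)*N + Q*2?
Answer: -198374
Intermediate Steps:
a(Q, N) = 2*Q + 3*N*Q (a(Q, N) = 3*N*Q + 2*Q = 2*Q + 3*N*Q)
D(g) = g*(-10 - 15*g) (D(g) = g*(-5*(2 + 3*g)) = g*(-10 - 15*g))
M(K, J) = 5*(-2 + J)*(4 - 3*J) (M(K, J) = 5*((0 + J) - 2)*(-2 - 3*((0 + J) - 2)) = 5*(J - 2)*(-2 - 3*(J - 2)) = 5*(-2 + J)*(-2 - 3*(-2 + J)) = 5*(-2 + J)*(-2 + (6 - 3*J)) = 5*(-2 + J)*(4 - 3*J))
M(3*47, -211) + 480031 = 5*(-2 - 211)*(4 - 3*(-211)) + 480031 = 5*(-213)*(4 + 633) + 480031 = 5*(-213)*637 + 480031 = -678405 + 480031 = -198374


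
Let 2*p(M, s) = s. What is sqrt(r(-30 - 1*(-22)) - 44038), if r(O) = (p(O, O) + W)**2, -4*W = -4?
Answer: I*sqrt(44029) ≈ 209.83*I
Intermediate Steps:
p(M, s) = s/2
W = 1 (W = -1/4*(-4) = 1)
r(O) = (1 + O/2)**2 (r(O) = (O/2 + 1)**2 = (1 + O/2)**2)
sqrt(r(-30 - 1*(-22)) - 44038) = sqrt((2 + (-30 - 1*(-22)))**2/4 - 44038) = sqrt((2 + (-30 + 22))**2/4 - 44038) = sqrt((2 - 8)**2/4 - 44038) = sqrt((1/4)*(-6)**2 - 44038) = sqrt((1/4)*36 - 44038) = sqrt(9 - 44038) = sqrt(-44029) = I*sqrt(44029)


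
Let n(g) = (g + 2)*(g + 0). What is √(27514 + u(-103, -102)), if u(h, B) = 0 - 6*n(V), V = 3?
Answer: 4*√1714 ≈ 165.60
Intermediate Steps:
n(g) = g*(2 + g) (n(g) = (2 + g)*g = g*(2 + g))
u(h, B) = -90 (u(h, B) = 0 - 18*(2 + 3) = 0 - 18*5 = 0 - 6*15 = 0 - 90 = -90)
√(27514 + u(-103, -102)) = √(27514 - 90) = √27424 = 4*√1714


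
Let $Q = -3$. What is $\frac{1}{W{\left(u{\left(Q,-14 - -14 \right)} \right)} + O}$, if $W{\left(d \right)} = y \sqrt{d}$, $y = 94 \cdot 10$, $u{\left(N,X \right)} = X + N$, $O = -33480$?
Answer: $- \frac{279}{9363010} - \frac{47 i \sqrt{3}}{56178060} \approx -2.9798 \cdot 10^{-5} - 1.4491 \cdot 10^{-6} i$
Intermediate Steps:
$u{\left(N,X \right)} = N + X$
$y = 940$
$W{\left(d \right)} = 940 \sqrt{d}$
$\frac{1}{W{\left(u{\left(Q,-14 - -14 \right)} \right)} + O} = \frac{1}{940 \sqrt{-3 - 0} - 33480} = \frac{1}{940 \sqrt{-3 + \left(-14 + 14\right)} - 33480} = \frac{1}{940 \sqrt{-3 + 0} - 33480} = \frac{1}{940 \sqrt{-3} - 33480} = \frac{1}{940 i \sqrt{3} - 33480} = \frac{1}{-33480 + 940 i \sqrt{3}}$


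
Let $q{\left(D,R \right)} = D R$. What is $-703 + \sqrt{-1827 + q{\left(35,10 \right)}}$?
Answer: $-703 + i \sqrt{1477} \approx -703.0 + 38.432 i$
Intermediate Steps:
$-703 + \sqrt{-1827 + q{\left(35,10 \right)}} = -703 + \sqrt{-1827 + 35 \cdot 10} = -703 + \sqrt{-1827 + 350} = -703 + \sqrt{-1477} = -703 + i \sqrt{1477}$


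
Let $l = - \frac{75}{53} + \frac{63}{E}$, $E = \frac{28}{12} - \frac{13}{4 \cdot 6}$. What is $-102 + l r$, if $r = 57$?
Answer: $\frac{4151469}{2279} \approx 1821.6$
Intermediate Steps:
$E = \frac{43}{24}$ ($E = 28 \cdot \frac{1}{12} - \frac{13}{24} = \frac{7}{3} - \frac{13}{24} = \frac{43}{24} \approx 1.7917$)
$l = \frac{76911}{2279}$ ($l = - \frac{75}{53} + \frac{63}{\frac{43}{24}} = \left(-75\right) \frac{1}{53} + 63 \cdot \frac{24}{43} = - \frac{75}{53} + \frac{1512}{43} = \frac{76911}{2279} \approx 33.748$)
$-102 + l r = -102 + \frac{76911}{2279} \cdot 57 = -102 + \frac{4383927}{2279} = \frac{4151469}{2279}$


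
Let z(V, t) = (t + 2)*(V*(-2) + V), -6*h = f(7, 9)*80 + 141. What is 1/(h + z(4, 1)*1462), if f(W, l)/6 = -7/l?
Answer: -18/315095 ≈ -5.7126e-5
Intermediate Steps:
f(W, l) = -42/l (f(W, l) = 6*(-7/l) = -42/l)
h = 697/18 (h = -(-42/9*80 + 141)/6 = -(-42*⅑*80 + 141)/6 = -(-14/3*80 + 141)/6 = -(-1120/3 + 141)/6 = -⅙*(-697/3) = 697/18 ≈ 38.722)
z(V, t) = -V*(2 + t) (z(V, t) = (2 + t)*(-2*V + V) = (2 + t)*(-V) = -V*(2 + t))
1/(h + z(4, 1)*1462) = 1/(697/18 - 1*4*(2 + 1)*1462) = 1/(697/18 - 1*4*3*1462) = 1/(697/18 - 12*1462) = 1/(697/18 - 17544) = 1/(-315095/18) = -18/315095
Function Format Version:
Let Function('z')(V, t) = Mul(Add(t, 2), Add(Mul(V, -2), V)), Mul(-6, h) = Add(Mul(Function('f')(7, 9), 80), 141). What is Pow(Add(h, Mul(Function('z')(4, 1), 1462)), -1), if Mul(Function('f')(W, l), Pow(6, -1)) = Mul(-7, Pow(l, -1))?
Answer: Rational(-18, 315095) ≈ -5.7126e-5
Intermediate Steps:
Function('f')(W, l) = Mul(-42, Pow(l, -1)) (Function('f')(W, l) = Mul(6, Mul(-7, Pow(l, -1))) = Mul(-42, Pow(l, -1)))
h = Rational(697, 18) (h = Mul(Rational(-1, 6), Add(Mul(Mul(-42, Pow(9, -1)), 80), 141)) = Mul(Rational(-1, 6), Add(Mul(Mul(-42, Rational(1, 9)), 80), 141)) = Mul(Rational(-1, 6), Add(Mul(Rational(-14, 3), 80), 141)) = Mul(Rational(-1, 6), Add(Rational(-1120, 3), 141)) = Mul(Rational(-1, 6), Rational(-697, 3)) = Rational(697, 18) ≈ 38.722)
Function('z')(V, t) = Mul(-1, V, Add(2, t)) (Function('z')(V, t) = Mul(Add(2, t), Add(Mul(-2, V), V)) = Mul(Add(2, t), Mul(-1, V)) = Mul(-1, V, Add(2, t)))
Pow(Add(h, Mul(Function('z')(4, 1), 1462)), -1) = Pow(Add(Rational(697, 18), Mul(Mul(-1, 4, Add(2, 1)), 1462)), -1) = Pow(Add(Rational(697, 18), Mul(Mul(-1, 4, 3), 1462)), -1) = Pow(Add(Rational(697, 18), Mul(-12, 1462)), -1) = Pow(Add(Rational(697, 18), -17544), -1) = Pow(Rational(-315095, 18), -1) = Rational(-18, 315095)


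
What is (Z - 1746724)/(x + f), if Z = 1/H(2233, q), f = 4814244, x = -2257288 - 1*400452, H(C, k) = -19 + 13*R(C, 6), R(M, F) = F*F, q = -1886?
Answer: -784279075/968270296 ≈ -0.80998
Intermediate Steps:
R(M, F) = F²
H(C, k) = 449 (H(C, k) = -19 + 13*6² = -19 + 13*36 = -19 + 468 = 449)
x = -2657740 (x = -2257288 - 400452 = -2657740)
Z = 1/449 ≈ 0.0022272
(Z - 1746724)/(x + f) = (1/449 - 1746724)/(-2657740 + 4814244) = -784279075/449/2156504 = -784279075/449*1/2156504 = -784279075/968270296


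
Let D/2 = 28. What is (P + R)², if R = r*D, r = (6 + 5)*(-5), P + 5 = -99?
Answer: 10137856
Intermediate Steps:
D = 56 (D = 2*28 = 56)
P = -104 (P = -5 - 99 = -104)
r = -55 (r = 11*(-5) = -55)
R = -3080 (R = -55*56 = -3080)
(P + R)² = (-104 - 3080)² = (-3184)² = 10137856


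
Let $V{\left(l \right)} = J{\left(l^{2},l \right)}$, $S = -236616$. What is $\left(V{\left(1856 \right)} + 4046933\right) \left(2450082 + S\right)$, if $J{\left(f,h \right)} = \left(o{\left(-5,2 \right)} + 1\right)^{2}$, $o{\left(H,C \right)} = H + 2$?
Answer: $8957757453642$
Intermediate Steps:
$o{\left(H,C \right)} = 2 + H$
$J{\left(f,h \right)} = 4$ ($J{\left(f,h \right)} = \left(\left(2 - 5\right) + 1\right)^{2} = \left(-3 + 1\right)^{2} = \left(-2\right)^{2} = 4$)
$V{\left(l \right)} = 4$
$\left(V{\left(1856 \right)} + 4046933\right) \left(2450082 + S\right) = \left(4 + 4046933\right) \left(2450082 - 236616\right) = 4046937 \cdot 2213466 = 8957757453642$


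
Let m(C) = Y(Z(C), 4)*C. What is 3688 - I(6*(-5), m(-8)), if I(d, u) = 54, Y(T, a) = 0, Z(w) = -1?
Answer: 3634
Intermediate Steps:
m(C) = 0 (m(C) = 0*C = 0)
3688 - I(6*(-5), m(-8)) = 3688 - 1*54 = 3688 - 54 = 3634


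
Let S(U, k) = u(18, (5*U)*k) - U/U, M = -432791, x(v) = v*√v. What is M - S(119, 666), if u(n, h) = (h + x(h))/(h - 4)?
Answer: -85750179205/198133 - 594405*√44030/198133 ≈ -4.3342e+5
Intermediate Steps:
x(v) = v^(3/2)
u(n, h) = (h + h^(3/2))/(-4 + h) (u(n, h) = (h + h^(3/2))/(h - 4) = (h + h^(3/2))/(-4 + h))
S(U, k) = -1 + (5*U*k + 5*√5*(U*k)^(3/2))/(-4 + 5*U*k) (S(U, k) = ((5*U)*k + ((5*U)*k)^(3/2))/(-4 + (5*U)*k) - U/U = (5*U*k + (5*U*k)^(3/2))/(-4 + 5*U*k) - 1*1 = (5*U*k + 5*√5*(U*k)^(3/2))/(-4 + 5*U*k) - 1 = -1 + (5*U*k + 5*√5*(U*k)^(3/2))/(-4 + 5*U*k))
M - S(119, 666) = -432791 - (4 + 5*√5*(119*666)^(3/2))/(-4 + 5*119*666) = -432791 - (4 + 5*√5*79254^(3/2))/(-4 + 396270) = -432791 - (4 + 5*√5*(237762*√8806))/396266 = -432791 - (4 + 1188810*√44030)/396266 = -432791 - (2/198133 + 594405*√44030/198133) = -432791 + (-2/198133 - 594405*√44030/198133) = -85750179205/198133 - 594405*√44030/198133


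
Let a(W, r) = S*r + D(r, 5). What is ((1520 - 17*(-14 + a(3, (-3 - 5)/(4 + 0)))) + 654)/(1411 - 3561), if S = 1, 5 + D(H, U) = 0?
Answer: -2531/2150 ≈ -1.1772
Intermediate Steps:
D(H, U) = -5 (D(H, U) = -5 + 0 = -5)
a(W, r) = -5 + r (a(W, r) = 1*r - 5 = r - 5 = -5 + r)
((1520 - 17*(-14 + a(3, (-3 - 5)/(4 + 0)))) + 654)/(1411 - 3561) = ((1520 - 17*(-14 + (-5 + (-3 - 5)/(4 + 0)))) + 654)/(1411 - 3561) = ((1520 - 17*(-14 + (-5 - 8/4))) + 654)/(-2150) = ((1520 - 17*(-14 + (-5 - 8*¼))) + 654)*(-1/2150) = ((1520 - 17*(-14 + (-5 - 2))) + 654)*(-1/2150) = ((1520 - 17*(-14 - 7)) + 654)*(-1/2150) = ((1520 - 17*(-21)) + 654)*(-1/2150) = ((1520 - 1*(-357)) + 654)*(-1/2150) = ((1520 + 357) + 654)*(-1/2150) = (1877 + 654)*(-1/2150) = 2531*(-1/2150) = -2531/2150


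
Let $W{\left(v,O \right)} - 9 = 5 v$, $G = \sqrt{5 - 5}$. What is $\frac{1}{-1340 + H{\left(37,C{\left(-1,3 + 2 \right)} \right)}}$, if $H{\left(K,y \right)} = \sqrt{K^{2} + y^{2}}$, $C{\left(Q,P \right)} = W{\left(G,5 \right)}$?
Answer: $- \frac{134}{179415} - \frac{\sqrt{58}}{358830} \approx -0.0007681$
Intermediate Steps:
$G = 0$ ($G = \sqrt{0} = 0$)
$W{\left(v,O \right)} = 9 + 5 v$
$C{\left(Q,P \right)} = 9$ ($C{\left(Q,P \right)} = 9 + 5 \cdot 0 = 9 + 0 = 9$)
$\frac{1}{-1340 + H{\left(37,C{\left(-1,3 + 2 \right)} \right)}} = \frac{1}{-1340 + \sqrt{37^{2} + 9^{2}}} = \frac{1}{-1340 + \sqrt{1369 + 81}} = \frac{1}{-1340 + \sqrt{1450}} = \frac{1}{-1340 + 5 \sqrt{58}}$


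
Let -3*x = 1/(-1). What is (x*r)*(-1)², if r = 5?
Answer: 5/3 ≈ 1.6667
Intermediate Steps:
x = ⅓ (x = -⅓/(-1) = -⅓*(-1) = ⅓ ≈ 0.33333)
(x*r)*(-1)² = ((⅓)*5)*(-1)² = (5/3)*1 = 5/3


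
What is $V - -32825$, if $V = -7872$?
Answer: $24953$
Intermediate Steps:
$V - -32825 = -7872 - -32825 = -7872 + 32825 = 24953$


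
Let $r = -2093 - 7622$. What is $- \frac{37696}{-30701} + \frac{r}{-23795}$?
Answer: $\frac{239047307}{146106059} \approx 1.6361$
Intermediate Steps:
$r = -9715$
$- \frac{37696}{-30701} + \frac{r}{-23795} = - \frac{37696}{-30701} - \frac{9715}{-23795} = \left(-37696\right) \left(- \frac{1}{30701}\right) - - \frac{1943}{4759} = \frac{37696}{30701} + \frac{1943}{4759} = \frac{239047307}{146106059}$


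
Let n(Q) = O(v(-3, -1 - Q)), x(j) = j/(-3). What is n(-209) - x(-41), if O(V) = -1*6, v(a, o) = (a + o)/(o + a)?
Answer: -59/3 ≈ -19.667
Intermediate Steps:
x(j) = -j/3 (x(j) = j*(-⅓) = -j/3)
v(a, o) = 1 (v(a, o) = (a + o)/(a + o) = 1)
O(V) = -6
n(Q) = -6
n(-209) - x(-41) = -6 - (-1)*(-41)/3 = -6 - 1*41/3 = -6 - 41/3 = -59/3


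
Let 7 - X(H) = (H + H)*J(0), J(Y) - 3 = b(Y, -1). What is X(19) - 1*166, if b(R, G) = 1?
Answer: -311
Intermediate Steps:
J(Y) = 4 (J(Y) = 3 + 1 = 4)
X(H) = 7 - 8*H (X(H) = 7 - (H + H)*4 = 7 - 2*H*4 = 7 - 8*H)
X(19) - 1*166 = (7 - 8*19) - 1*166 = (7 - 152) - 166 = -145 - 166 = -311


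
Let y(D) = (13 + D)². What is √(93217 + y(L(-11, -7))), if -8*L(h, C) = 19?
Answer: √5973113/8 ≈ 305.50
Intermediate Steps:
L(h, C) = -19/8 (L(h, C) = -⅛*19 = -19/8)
√(93217 + y(L(-11, -7))) = √(93217 + (13 - 19/8)²) = √(93217 + (85/8)²) = √(93217 + 7225/64) = √(5973113/64) = √5973113/8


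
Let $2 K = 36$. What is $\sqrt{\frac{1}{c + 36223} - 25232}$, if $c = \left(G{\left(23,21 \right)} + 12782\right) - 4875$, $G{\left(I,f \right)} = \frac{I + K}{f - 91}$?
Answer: $\frac{i \sqrt{240770947658062462}}{3089059} \approx 158.85 i$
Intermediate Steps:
$K = 18$ ($K = \frac{1}{2} \cdot 36 = 18$)
$G{\left(I,f \right)} = \frac{18 + I}{-91 + f}$ ($G{\left(I,f \right)} = \frac{I + 18}{f - 91} = \frac{18 + I}{-91 + f}$)
$c = \frac{553449}{70}$ ($c = \left(\frac{18 + 23}{-91 + 21} + 12782\right) - 4875 = \left(\frac{1}{-70} \cdot 41 + 12782\right) - 4875 = \left(\left(- \frac{1}{70}\right) 41 + 12782\right) - 4875 = \left(- \frac{41}{70} + 12782\right) - 4875 = \frac{894699}{70} - 4875 = \frac{553449}{70} \approx 7906.4$)
$\sqrt{\frac{1}{c + 36223} - 25232} = \sqrt{\frac{1}{\frac{553449}{70} + 36223} - 25232} = \sqrt{\frac{1}{\frac{3089059}{70}} - 25232} = \sqrt{\frac{70}{3089059} - 25232} = \sqrt{- \frac{77943136618}{3089059}} = \frac{i \sqrt{240770947658062462}}{3089059}$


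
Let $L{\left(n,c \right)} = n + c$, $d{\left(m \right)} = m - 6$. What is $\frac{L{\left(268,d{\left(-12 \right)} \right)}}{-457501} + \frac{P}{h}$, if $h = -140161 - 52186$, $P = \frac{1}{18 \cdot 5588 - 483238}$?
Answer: $- \frac{18400586776999}{33673148241483938} \approx -0.00054645$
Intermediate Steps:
$P = - \frac{1}{382654}$ ($P = \frac{1}{100584 - 483238} = \frac{1}{-382654} = - \frac{1}{382654} \approx -2.6133 \cdot 10^{-6}$)
$d{\left(m \right)} = -6 + m$ ($d{\left(m \right)} = m - 6 = -6 + m$)
$h = -192347$
$L{\left(n,c \right)} = c + n$
$\frac{L{\left(268,d{\left(-12 \right)} \right)}}{-457501} + \frac{P}{h} = \frac{\left(-6 - 12\right) + 268}{-457501} - \frac{1}{382654 \left(-192347\right)} = \left(-18 + 268\right) \left(- \frac{1}{457501}\right) - - \frac{1}{73602348938} = 250 \left(- \frac{1}{457501}\right) + \frac{1}{73602348938} = - \frac{250}{457501} + \frac{1}{73602348938} = - \frac{18400586776999}{33673148241483938}$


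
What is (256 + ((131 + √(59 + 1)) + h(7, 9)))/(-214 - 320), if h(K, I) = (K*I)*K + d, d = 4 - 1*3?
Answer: -829/534 - √15/267 ≈ -1.5669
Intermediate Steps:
d = 1 (d = 4 - 3 = 1)
h(K, I) = 1 + I*K² (h(K, I) = (K*I)*K + 1 = (I*K)*K + 1 = I*K² + 1 = 1 + I*K²)
(256 + ((131 + √(59 + 1)) + h(7, 9)))/(-214 - 320) = (256 + ((131 + √(59 + 1)) + (1 + 9*7²)))/(-214 - 320) = (256 + ((131 + √60) + (1 + 9*49)))/(-534) = (256 + ((131 + 2*√15) + (1 + 441)))*(-1/534) = (256 + ((131 + 2*√15) + 442))*(-1/534) = (256 + (573 + 2*√15))*(-1/534) = (829 + 2*√15)*(-1/534) = -829/534 - √15/267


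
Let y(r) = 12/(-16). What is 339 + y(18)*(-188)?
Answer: 480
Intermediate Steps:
y(r) = -¾ (y(r) = 12*(-1/16) = -¾)
339 + y(18)*(-188) = 339 - ¾*(-188) = 339 + 141 = 480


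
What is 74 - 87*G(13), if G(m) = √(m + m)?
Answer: 74 - 87*√26 ≈ -369.61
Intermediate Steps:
G(m) = √2*√m (G(m) = √(2*m) = √2*√m)
74 - 87*G(13) = 74 - 87*√2*√13 = 74 - 87*√26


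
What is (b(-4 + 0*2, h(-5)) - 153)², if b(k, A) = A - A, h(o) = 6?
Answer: 23409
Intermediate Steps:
b(k, A) = 0
(b(-4 + 0*2, h(-5)) - 153)² = (0 - 153)² = (-153)² = 23409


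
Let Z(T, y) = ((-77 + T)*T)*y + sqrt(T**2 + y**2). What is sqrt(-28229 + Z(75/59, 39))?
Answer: sqrt(-111334049 + 177*sqrt(588914))/59 ≈ 178.73*I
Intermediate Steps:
Z(T, y) = sqrt(T**2 + y**2) + T*y*(-77 + T) (Z(T, y) = (T*(-77 + T))*y + sqrt(T**2 + y**2) = T*y*(-77 + T) + sqrt(T**2 + y**2) = sqrt(T**2 + y**2) + T*y*(-77 + T))
sqrt(-28229 + Z(75/59, 39)) = sqrt(-28229 + (sqrt((75/59)**2 + 39**2) + 39*(75/59)**2 - 77*75/59*39)) = sqrt(-28229 + (sqrt((75*(1/59))**2 + 1521) + 39*(75*(1/59))**2 - 77*75*(1/59)*39)) = sqrt(-28229 + (sqrt((75/59)**2 + 1521) + 39*(75/59)**2 - 77*75/59*39)) = sqrt(-28229 + (sqrt(5625/3481 + 1521) + 39*(5625/3481) - 225225/59)) = sqrt(-28229 + (sqrt(5300226/3481) + 219375/3481 - 225225/59)) = sqrt(-28229 + (3*sqrt(588914)/59 + 219375/3481 - 225225/59)) = sqrt(-28229 + (-13068900/3481 + 3*sqrt(588914)/59)) = sqrt(-111334049/3481 + 3*sqrt(588914)/59)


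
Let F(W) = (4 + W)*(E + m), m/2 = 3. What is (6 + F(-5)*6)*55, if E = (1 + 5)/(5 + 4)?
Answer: -1870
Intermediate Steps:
m = 6 (m = 2*3 = 6)
E = ⅔ (E = 6/9 = 6*(⅑) = ⅔ ≈ 0.66667)
F(W) = 80/3 + 20*W/3 (F(W) = (4 + W)*(⅔ + 6) = (4 + W)*(20/3) = 80/3 + 20*W/3)
(6 + F(-5)*6)*55 = (6 + (80/3 + (20/3)*(-5))*6)*55 = (6 + (80/3 - 100/3)*6)*55 = (6 - 20/3*6)*55 = (6 - 40)*55 = -34*55 = -1870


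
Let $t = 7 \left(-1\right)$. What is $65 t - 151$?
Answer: $-606$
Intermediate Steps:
$t = -7$
$65 t - 151 = 65 \left(-7\right) - 151 = -455 - 151 = -606$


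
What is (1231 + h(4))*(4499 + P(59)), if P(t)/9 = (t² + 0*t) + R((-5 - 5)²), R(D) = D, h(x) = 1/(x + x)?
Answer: 45216759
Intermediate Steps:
h(x) = 1/(2*x)
P(t) = 900 + 9*t² (P(t) = 9*((t² + 0*t) + (-5 - 5)²) = 9*((t² + 0) + (-10)²) = 9*(t² + 100) = 9*(100 + t²) = 900 + 9*t²)
(1231 + h(4))*(4499 + P(59)) = (1231 + (½)/4)*(4499 + (900 + 9*59²)) = (1231 + (½)*(¼))*(4499 + (900 + 9*3481)) = (1231 + ⅛)*(4499 + (900 + 31329)) = 9849*(4499 + 32229)/8 = (9849/8)*36728 = 45216759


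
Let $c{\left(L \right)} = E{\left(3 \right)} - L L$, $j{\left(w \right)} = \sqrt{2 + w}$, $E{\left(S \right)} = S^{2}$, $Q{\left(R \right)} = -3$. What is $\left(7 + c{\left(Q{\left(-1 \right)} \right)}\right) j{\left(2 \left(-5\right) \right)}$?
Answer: $14 i \sqrt{2} \approx 19.799 i$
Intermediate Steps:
$c{\left(L \right)} = 9 - L^{2}$ ($c{\left(L \right)} = 3^{2} - L L = 9 - L^{2}$)
$\left(7 + c{\left(Q{\left(-1 \right)} \right)}\right) j{\left(2 \left(-5\right) \right)} = \left(7 + \left(9 - \left(-3\right)^{2}\right)\right) \sqrt{2 + 2 \left(-5\right)} = \left(7 + \left(9 - 9\right)\right) \sqrt{2 - 10} = \left(7 + \left(9 - 9\right)\right) \sqrt{-8} = \left(7 + 0\right) 2 i \sqrt{2} = 7 \cdot 2 i \sqrt{2} = 14 i \sqrt{2}$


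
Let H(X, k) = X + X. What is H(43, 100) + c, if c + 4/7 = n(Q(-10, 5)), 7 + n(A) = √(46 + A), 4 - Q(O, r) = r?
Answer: 549/7 + 3*√5 ≈ 85.137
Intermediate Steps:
Q(O, r) = 4 - r
H(X, k) = 2*X
n(A) = -7 + √(46 + A)
c = -53/7 + 3*√5 (c = -4/7 + (-7 + √(46 + (4 - 1*5))) = -4/7 + (-7 + √(46 + (4 - 5))) = -4/7 + (-7 + √(46 - 1)) = -4/7 + (-7 + √45) = -4/7 + (-7 + 3*√5) = -53/7 + 3*√5 ≈ -0.86322)
H(43, 100) + c = 2*43 + (-53/7 + 3*√5) = 86 + (-53/7 + 3*√5) = 549/7 + 3*√5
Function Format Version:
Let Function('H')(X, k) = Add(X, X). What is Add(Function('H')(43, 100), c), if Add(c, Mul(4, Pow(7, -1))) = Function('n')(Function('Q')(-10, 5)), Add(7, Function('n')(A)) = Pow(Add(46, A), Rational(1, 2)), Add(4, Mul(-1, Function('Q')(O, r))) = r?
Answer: Add(Rational(549, 7), Mul(3, Pow(5, Rational(1, 2)))) ≈ 85.137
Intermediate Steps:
Function('Q')(O, r) = Add(4, Mul(-1, r))
Function('H')(X, k) = Mul(2, X)
Function('n')(A) = Add(-7, Pow(Add(46, A), Rational(1, 2)))
c = Add(Rational(-53, 7), Mul(3, Pow(5, Rational(1, 2)))) (c = Add(Rational(-4, 7), Add(-7, Pow(Add(46, Add(4, Mul(-1, 5))), Rational(1, 2)))) = Add(Rational(-4, 7), Add(-7, Pow(Add(46, Add(4, -5)), Rational(1, 2)))) = Add(Rational(-4, 7), Add(-7, Pow(Add(46, -1), Rational(1, 2)))) = Add(Rational(-4, 7), Add(-7, Pow(45, Rational(1, 2)))) = Add(Rational(-4, 7), Add(-7, Mul(3, Pow(5, Rational(1, 2))))) = Add(Rational(-53, 7), Mul(3, Pow(5, Rational(1, 2)))) ≈ -0.86322)
Add(Function('H')(43, 100), c) = Add(Mul(2, 43), Add(Rational(-53, 7), Mul(3, Pow(5, Rational(1, 2))))) = Add(86, Add(Rational(-53, 7), Mul(3, Pow(5, Rational(1, 2))))) = Add(Rational(549, 7), Mul(3, Pow(5, Rational(1, 2))))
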